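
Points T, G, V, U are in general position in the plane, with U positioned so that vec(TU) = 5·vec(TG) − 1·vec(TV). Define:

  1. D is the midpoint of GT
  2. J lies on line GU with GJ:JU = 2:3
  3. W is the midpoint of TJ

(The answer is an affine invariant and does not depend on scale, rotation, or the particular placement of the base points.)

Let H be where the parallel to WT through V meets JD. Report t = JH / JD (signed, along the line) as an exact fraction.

Choose coordinates T = (0, 0), G = (1, 0), V = (0, 1), U = (5, -1).
1. D is the midpoint of GT ⇒ D = (1/2, 0)
2. J lies on line GU with GJ:JU = 2:3 ⇒ J = (13/5, -2/5)
3. W is the midpoint of TJ ⇒ W = (13/10, -1/5)
through V parallel to WT: direction (-13/10, 1/5); meets JD at H = (-247/10, 24/5)
H = J + t·(D−J) with t = 13

t = 13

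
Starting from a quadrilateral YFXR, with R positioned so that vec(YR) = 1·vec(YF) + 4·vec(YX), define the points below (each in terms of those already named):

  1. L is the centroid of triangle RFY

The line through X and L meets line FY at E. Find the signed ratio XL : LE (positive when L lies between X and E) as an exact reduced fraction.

XL:LE = -1/4

Work in coordinates with Y = (0, 0), F = (1, 0), X = (0, 1), R = (1, 4).
1. L is the centroid of triangle RFY ⇒ L = (2/3, 4/3)
line XL meets FY at E = (-2, 0)
L = X + t·(E−X) with t = -1/3, so XL:LE = -1/3:4/3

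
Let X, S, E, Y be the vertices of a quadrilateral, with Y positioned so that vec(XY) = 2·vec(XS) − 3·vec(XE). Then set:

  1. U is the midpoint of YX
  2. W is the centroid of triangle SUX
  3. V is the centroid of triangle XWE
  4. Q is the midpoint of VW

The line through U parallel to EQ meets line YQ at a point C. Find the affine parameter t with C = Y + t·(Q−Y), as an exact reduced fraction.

Assign X = (0, 0), S = (1, 0), E = (0, 1), Y = (2, -3) — the answer is frame-independent, so this choice is without loss of generality.
1. U is the midpoint of YX ⇒ U = (1, -3/2)
2. W is the centroid of triangle SUX ⇒ W = (2/3, -1/2)
3. V is the centroid of triangle XWE ⇒ V = (2/9, 1/6)
4. Q is the midpoint of VW ⇒ Q = (4/9, -1/6)
through U parallel to EQ: direction (4/9, -7/6); meets YQ at C = (3/5, -9/20)
C = Y + t·(Q−Y) with t = 9/10

t = 9/10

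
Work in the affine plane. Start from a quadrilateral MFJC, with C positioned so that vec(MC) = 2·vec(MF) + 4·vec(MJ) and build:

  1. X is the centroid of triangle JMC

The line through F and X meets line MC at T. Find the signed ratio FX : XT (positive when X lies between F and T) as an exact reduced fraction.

Set M = (0, 0), F = (1, 0), J = (0, 1), C = (2, 4); any affine frame gives the same invariant.
1. X is the centroid of triangle JMC ⇒ X = (2/3, 5/3)
line FX meets MC at T = (5/7, 10/7)
X = F + t·(T−F) with t = 7/6, so FX:XT = 7/6:-1/6

FX:XT = -7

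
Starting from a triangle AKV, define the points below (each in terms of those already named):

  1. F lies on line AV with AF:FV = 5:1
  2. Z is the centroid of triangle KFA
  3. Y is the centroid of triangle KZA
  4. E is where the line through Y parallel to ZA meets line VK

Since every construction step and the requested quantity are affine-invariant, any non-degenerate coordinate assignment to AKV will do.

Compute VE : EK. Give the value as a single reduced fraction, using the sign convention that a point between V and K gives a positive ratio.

Work in coordinates with A = (0, 0), K = (1, 0), V = (0, 1).
1. F lies on line AV with AF:FV = 5:1 ⇒ F = (0, 5/6)
2. Z is the centroid of triangle KFA ⇒ Z = (1/3, 5/18)
3. Y is the centroid of triangle KZA ⇒ Y = (4/9, 5/54)
4. E is where the line through Y parallel to ZA meets line VK ⇒ E = (23/33, 10/33)
E = V + t·(K−V) with t = 23/33, so VE:EK = t:(1−t) = 23/33:10/33

VE:EK = 23/10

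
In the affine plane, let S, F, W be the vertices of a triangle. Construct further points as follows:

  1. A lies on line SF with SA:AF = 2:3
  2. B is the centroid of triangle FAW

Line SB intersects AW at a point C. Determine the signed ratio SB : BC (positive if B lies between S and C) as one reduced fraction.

Choose coordinates S = (0, 0), F = (1, 0), W = (0, 1).
1. A lies on line SF with SA:AF = 2:3 ⇒ A = (2/5, 0)
2. B is the centroid of triangle FAW ⇒ B = (7/15, 1/3)
line SB meets AW at C = (14/45, 2/9)
B = S + t·(C−S) with t = 3/2, so SB:BC = 3/2:-1/2

SB:BC = -3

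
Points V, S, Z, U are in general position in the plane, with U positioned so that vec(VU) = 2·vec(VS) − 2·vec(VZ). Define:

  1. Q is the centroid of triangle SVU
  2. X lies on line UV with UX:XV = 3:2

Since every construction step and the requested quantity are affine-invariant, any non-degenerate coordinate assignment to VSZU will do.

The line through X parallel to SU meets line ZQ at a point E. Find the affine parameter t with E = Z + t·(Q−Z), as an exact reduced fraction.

Set V = (0, 0), S = (1, 0), Z = (0, 1), U = (2, -2); any affine frame gives the same invariant.
1. Q is the centroid of triangle SVU ⇒ Q = (1, -2/3)
2. X lies on line UV with UX:XV = 3:2 ⇒ X = (4/5, -4/5)
through X parallel to SU: direction (1, -2); meets ZQ at E = (-3/5, 2)
E = Z + t·(Q−Z) with t = -3/5

t = -3/5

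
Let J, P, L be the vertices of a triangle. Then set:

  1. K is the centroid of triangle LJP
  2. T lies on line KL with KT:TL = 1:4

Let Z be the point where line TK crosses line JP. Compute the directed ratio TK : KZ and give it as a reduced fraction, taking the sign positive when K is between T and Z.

TK:KZ = 2/5

Choose coordinates J = (0, 0), P = (1, 0), L = (0, 1).
1. K is the centroid of triangle LJP ⇒ K = (1/3, 1/3)
2. T lies on line KL with KT:TL = 1:4 ⇒ T = (4/15, 7/15)
line TK meets JP at Z = (1/2, 0)
K = T + t·(Z−T) with t = 2/7, so TK:KZ = 2/7:5/7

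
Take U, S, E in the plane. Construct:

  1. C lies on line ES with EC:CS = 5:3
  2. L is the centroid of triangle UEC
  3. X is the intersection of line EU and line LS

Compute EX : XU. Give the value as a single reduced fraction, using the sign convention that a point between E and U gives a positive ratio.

EX:XU = 8/11

Work in coordinates with U = (0, 0), S = (1, 0), E = (0, 1).
1. C lies on line ES with EC:CS = 5:3 ⇒ C = (5/8, 3/8)
2. L is the centroid of triangle UEC ⇒ L = (5/24, 11/24)
3. X is the intersection of line EU and line LS ⇒ X = (0, 11/19)
X = E + t·(U−E) with t = 8/19, so EX:XU = t:(1−t) = 8/19:11/19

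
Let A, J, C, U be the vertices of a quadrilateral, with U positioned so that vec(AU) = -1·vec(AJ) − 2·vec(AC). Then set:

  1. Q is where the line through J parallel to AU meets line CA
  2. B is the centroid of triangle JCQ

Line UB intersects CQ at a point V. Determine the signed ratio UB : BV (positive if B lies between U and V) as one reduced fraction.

UB:BV = -4

Set A = (0, 0), J = (1, 0), C = (0, 1), U = (-1, -2); any affine frame gives the same invariant.
1. Q is where the line through J parallel to AU meets line CA ⇒ Q = (0, -2)
2. B is the centroid of triangle JCQ ⇒ B = (1/3, -1/3)
line UB meets CQ at V = (0, -3/4)
B = U + t·(V−U) with t = 4/3, so UB:BV = 4/3:-1/3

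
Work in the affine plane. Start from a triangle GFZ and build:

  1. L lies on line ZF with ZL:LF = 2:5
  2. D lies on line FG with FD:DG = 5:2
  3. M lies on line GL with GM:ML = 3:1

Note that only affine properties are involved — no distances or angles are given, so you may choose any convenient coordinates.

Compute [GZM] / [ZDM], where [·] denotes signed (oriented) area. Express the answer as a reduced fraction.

[GZM]:[ZDM] = -21/8

Set G = (0, 0), F = (1, 0), Z = (0, 1); any affine frame gives the same invariant.
1. L lies on line ZF with ZL:LF = 2:5 ⇒ L = (2/7, 5/7)
2. D lies on line FG with FD:DG = 5:2 ⇒ D = (2/7, 0)
3. M lies on line GL with GM:ML = 3:1 ⇒ M = (3/14, 15/28)
2·[GZM] = -3/14, 2·[ZDM] = 4/49
[GZM]:[ZDM] = -3/14:4/49 = -21/8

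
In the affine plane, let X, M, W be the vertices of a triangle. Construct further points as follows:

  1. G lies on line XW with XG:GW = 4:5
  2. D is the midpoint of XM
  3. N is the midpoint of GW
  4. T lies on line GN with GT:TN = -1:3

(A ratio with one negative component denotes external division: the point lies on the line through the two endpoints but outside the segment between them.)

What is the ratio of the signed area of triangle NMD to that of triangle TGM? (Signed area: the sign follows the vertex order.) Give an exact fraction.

Assign X = (0, 0), M = (1, 0), W = (0, 1) — the answer is frame-independent, so this choice is without loss of generality.
1. G lies on line XW with XG:GW = 4:5 ⇒ G = (0, 4/9)
2. D is the midpoint of XM ⇒ D = (1/2, 0)
3. N is the midpoint of GW ⇒ N = (0, 13/18)
4. T lies on line GN with GT:TN = -1:3 ⇒ T = (0, 11/36)
2·[NMD] = -13/36, 2·[TGM] = -5/36
[NMD]:[TGM] = -13/36:-5/36 = 13/5

[NMD]:[TGM] = 13/5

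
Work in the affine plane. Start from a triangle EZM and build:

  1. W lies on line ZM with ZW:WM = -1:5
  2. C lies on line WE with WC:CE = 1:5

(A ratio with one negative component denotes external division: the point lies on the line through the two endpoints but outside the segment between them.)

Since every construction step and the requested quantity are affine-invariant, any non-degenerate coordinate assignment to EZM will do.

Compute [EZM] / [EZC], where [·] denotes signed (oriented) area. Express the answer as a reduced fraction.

Set E = (0, 0), Z = (1, 0), M = (0, 1); any affine frame gives the same invariant.
1. W lies on line ZM with ZW:WM = -1:5 ⇒ W = (5/4, -1/4)
2. C lies on line WE with WC:CE = 1:5 ⇒ C = (25/24, -5/24)
2·[EZM] = 1, 2·[EZC] = -5/24
[EZM]:[EZC] = 1:-5/24 = -24/5

[EZM]:[EZC] = -24/5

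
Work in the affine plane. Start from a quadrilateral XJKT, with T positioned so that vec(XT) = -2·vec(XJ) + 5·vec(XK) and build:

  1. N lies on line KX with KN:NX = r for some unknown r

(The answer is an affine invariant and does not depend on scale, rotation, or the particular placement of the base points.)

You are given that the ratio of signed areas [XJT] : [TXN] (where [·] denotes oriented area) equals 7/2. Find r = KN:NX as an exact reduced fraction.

Assign X = (0, 0), J = (1, 0), K = (0, 1), T = (-2, 5) — the answer is frame-independent, so this choice is without loss of generality.
1. With KN:NX = r, write λ = r/(r+1) so N = K + λ·(X−K); N is affine-linear in λ
Every point depending on N is an affine combination of N and λ-independent points, so each such coordinate is linear in λ; the λ² term in each signed area is a multiple of (X−K)×(X−K) = 0, so 2·[XJT] and 2·[TXN] are each linear in λ. Evaluating at λ=0 and λ=1:
  2·[XJT] = 5,   2·[TXN] = -2·λ + 2
So [XJT]:[TXN] = (5) / (-2·λ + 2). Setting this equal to 7/2:
  5 = 7/2·(-2·λ + 2)  ⇒  λ = 2/7
Then r = λ/(1−λ) = (2/7)/(5/7) = 2/5. Check: with r = 2/5, N = (0, 5/7) and [XJT]:[TXN] = 7/2 as required.

r = 2/5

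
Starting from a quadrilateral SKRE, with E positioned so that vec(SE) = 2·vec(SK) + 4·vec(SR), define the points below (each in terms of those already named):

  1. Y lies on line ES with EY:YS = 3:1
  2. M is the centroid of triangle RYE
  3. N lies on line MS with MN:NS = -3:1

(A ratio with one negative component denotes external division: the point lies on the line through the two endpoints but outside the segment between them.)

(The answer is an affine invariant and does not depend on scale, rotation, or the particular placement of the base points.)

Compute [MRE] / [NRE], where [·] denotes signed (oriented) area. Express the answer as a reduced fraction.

[MRE]:[NRE] = 2/11

Work in coordinates with S = (0, 0), K = (1, 0), R = (0, 1), E = (2, 4).
1. Y lies on line ES with EY:YS = 3:1 ⇒ Y = (1/2, 1)
2. M is the centroid of triangle RYE ⇒ M = (5/6, 2)
3. N lies on line MS with MN:NS = -3:1 ⇒ N = (-5/12, -1)
2·[MRE] = -1/2, 2·[NRE] = -11/4
[MRE]:[NRE] = -1/2:-11/4 = 2/11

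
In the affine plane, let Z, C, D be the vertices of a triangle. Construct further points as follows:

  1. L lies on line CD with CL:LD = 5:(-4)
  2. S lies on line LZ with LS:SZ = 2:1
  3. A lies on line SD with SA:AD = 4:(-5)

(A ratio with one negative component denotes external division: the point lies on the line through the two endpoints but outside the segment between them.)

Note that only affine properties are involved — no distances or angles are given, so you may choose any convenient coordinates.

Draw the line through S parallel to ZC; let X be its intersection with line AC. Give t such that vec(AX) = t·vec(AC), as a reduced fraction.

Work in coordinates with Z = (0, 0), C = (1, 0), D = (0, 1).
1. L lies on line CD with CL:LD = 5:(-4) ⇒ L = (-4, 5)
2. S lies on line LZ with LS:SZ = 2:1 ⇒ S = (-4/3, 5/3)
3. A lies on line SD with SA:AD = 4:(-5) ⇒ A = (-20/3, 13/3)
through S parallel to ZC: direction (1, 0); meets AC at X = (-76/39, 5/3)
X = A + t·(C−A) with t = 8/13

t = 8/13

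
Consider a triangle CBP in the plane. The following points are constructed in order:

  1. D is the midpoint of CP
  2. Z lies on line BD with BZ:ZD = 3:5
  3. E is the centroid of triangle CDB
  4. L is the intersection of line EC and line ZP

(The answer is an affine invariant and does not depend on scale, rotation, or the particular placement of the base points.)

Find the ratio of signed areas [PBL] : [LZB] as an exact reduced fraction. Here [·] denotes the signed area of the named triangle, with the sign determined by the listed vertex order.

Set C = (0, 0), B = (1, 0), P = (0, 1); any affine frame gives the same invariant.
1. D is the midpoint of CP ⇒ D = (0, 1/2)
2. Z lies on line BD with BZ:ZD = 3:5 ⇒ Z = (5/8, 3/16)
3. E is the centroid of triangle CDB ⇒ E = (1/3, 1/6)
4. L is the intersection of line EC and line ZP ⇒ L = (5/9, 5/18)
2·[PBL] = -1/6, 2·[LZB] = 1/48
[PBL]:[LZB] = -1/6:1/48 = -8

[PBL]:[LZB] = -8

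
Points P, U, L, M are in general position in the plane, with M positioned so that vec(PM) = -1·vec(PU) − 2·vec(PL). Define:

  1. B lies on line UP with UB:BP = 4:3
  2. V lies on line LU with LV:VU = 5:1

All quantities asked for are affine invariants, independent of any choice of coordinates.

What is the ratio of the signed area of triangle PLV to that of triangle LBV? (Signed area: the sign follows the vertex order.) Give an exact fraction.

[PLV]:[LBV] = -7/4

Assign P = (0, 0), U = (1, 0), L = (0, 1), M = (-1, -2) — the answer is frame-independent, so this choice is without loss of generality.
1. B lies on line UP with UB:BP = 4:3 ⇒ B = (3/7, 0)
2. V lies on line LU with LV:VU = 5:1 ⇒ V = (5/6, 1/6)
2·[PLV] = -5/6, 2·[LBV] = 10/21
[PLV]:[LBV] = -5/6:10/21 = -7/4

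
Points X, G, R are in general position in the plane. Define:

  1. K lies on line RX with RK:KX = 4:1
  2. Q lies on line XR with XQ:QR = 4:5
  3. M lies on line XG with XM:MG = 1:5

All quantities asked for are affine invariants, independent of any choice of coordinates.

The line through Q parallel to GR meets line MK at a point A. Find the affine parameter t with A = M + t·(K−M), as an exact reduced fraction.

t = 25/3

Set X = (0, 0), G = (1, 0), R = (0, 1); any affine frame gives the same invariant.
1. K lies on line RX with RK:KX = 4:1 ⇒ K = (0, 1/5)
2. Q lies on line XR with XQ:QR = 4:5 ⇒ Q = (0, 4/9)
3. M lies on line XG with XM:MG = 1:5 ⇒ M = (1/6, 0)
through Q parallel to GR: direction (-1, 1); meets MK at A = (-11/9, 5/3)
A = M + t·(K−M) with t = 25/3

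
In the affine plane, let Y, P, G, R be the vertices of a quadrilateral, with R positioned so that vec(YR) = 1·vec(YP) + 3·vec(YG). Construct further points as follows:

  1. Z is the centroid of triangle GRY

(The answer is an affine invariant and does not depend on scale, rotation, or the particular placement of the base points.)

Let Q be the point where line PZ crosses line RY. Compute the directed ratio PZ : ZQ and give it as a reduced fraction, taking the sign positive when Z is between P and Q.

Set Y = (0, 0), P = (1, 0), G = (0, 1), R = (1, 3); any affine frame gives the same invariant.
1. Z is the centroid of triangle GRY ⇒ Z = (1/3, 4/3)
line PZ meets RY at Q = (2/5, 6/5)
Z = P + t·(Q−P) with t = 10/9, so PZ:ZQ = 10/9:-1/9

PZ:ZQ = -10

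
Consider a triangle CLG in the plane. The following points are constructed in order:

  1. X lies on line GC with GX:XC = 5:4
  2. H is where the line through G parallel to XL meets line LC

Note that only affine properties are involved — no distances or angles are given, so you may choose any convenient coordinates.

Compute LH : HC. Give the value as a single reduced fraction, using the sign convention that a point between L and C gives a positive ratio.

Set C = (0, 0), L = (1, 0), G = (0, 1); any affine frame gives the same invariant.
1. X lies on line GC with GX:XC = 5:4 ⇒ X = (0, 4/9)
2. H is where the line through G parallel to XL meets line LC ⇒ H = (9/4, 0)
H = L + t·(C−L) with t = -5/4, so LH:HC = t:(1−t) = -5/4:9/4

LH:HC = -5/9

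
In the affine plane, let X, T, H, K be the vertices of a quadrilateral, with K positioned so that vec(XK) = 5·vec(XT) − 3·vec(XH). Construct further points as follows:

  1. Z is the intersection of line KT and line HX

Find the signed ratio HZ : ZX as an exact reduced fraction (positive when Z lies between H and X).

HZ:ZX = 1/3

Set X = (0, 0), T = (1, 0), H = (0, 1), K = (5, -3); any affine frame gives the same invariant.
1. Z is the intersection of line KT and line HX ⇒ Z = (0, 3/4)
Z = H + t·(X−H) with t = 1/4, so HZ:ZX = t:(1−t) = 1/4:3/4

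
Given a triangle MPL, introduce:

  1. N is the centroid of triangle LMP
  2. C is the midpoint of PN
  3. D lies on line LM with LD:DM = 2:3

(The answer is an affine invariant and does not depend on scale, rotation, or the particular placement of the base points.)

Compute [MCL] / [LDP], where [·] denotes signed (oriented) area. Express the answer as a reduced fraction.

Work in coordinates with M = (0, 0), P = (1, 0), L = (0, 1).
1. N is the centroid of triangle LMP ⇒ N = (1/3, 1/3)
2. C is the midpoint of PN ⇒ C = (2/3, 1/6)
3. D lies on line LM with LD:DM = 2:3 ⇒ D = (0, 3/5)
2·[MCL] = 2/3, 2·[LDP] = 2/5
[MCL]:[LDP] = 2/3:2/5 = 5/3

[MCL]:[LDP] = 5/3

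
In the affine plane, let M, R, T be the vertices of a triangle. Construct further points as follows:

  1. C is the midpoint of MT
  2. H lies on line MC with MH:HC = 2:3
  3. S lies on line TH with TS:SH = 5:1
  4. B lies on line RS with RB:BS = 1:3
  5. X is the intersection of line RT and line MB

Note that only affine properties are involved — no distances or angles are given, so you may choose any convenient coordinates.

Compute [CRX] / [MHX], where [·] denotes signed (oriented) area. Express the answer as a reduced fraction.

Work in coordinates with M = (0, 0), R = (1, 0), T = (0, 1).
1. C is the midpoint of MT ⇒ C = (0, 1/2)
2. H lies on line MC with MH:HC = 2:3 ⇒ H = (0, 1/5)
3. S lies on line TH with TS:SH = 5:1 ⇒ S = (0, 1/3)
4. B lies on line RS with RB:BS = 1:3 ⇒ B = (3/4, 1/12)
5. X is the intersection of line RT and line MB ⇒ X = (9/10, 1/10)
2·[CRX] = 1/20, 2·[MHX] = -9/50
[CRX]:[MHX] = 1/20:-9/50 = -5/18

[CRX]:[MHX] = -5/18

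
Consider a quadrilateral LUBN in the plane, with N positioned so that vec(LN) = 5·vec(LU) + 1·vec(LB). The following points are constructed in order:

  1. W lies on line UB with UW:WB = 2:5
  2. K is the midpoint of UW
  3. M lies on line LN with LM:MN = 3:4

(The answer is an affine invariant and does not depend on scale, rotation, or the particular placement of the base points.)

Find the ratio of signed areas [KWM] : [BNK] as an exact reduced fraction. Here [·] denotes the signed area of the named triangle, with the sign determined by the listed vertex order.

[KWM]:[BNK] = 11/210

Set L = (0, 0), U = (1, 0), B = (0, 1), N = (5, 1); any affine frame gives the same invariant.
1. W lies on line UB with UW:WB = 2:5 ⇒ W = (5/7, 2/7)
2. K is the midpoint of UW ⇒ K = (6/7, 1/7)
3. M lies on line LN with LM:MN = 3:4 ⇒ M = (15/7, 3/7)
2·[KWM] = -11/49, 2·[BNK] = -30/7
[KWM]:[BNK] = -11/49:-30/7 = 11/210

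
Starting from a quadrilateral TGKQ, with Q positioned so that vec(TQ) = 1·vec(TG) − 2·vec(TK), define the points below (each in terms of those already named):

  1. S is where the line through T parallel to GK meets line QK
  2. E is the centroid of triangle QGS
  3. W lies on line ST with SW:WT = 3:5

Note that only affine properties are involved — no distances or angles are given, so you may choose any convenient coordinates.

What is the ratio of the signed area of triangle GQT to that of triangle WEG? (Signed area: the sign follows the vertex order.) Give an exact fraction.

[GQT]:[WEG] = -96/25

Work in coordinates with T = (0, 0), G = (1, 0), K = (0, 1), Q = (1, -2).
1. S is where the line through T parallel to GK meets line QK ⇒ S = (1/2, -1/2)
2. E is the centroid of triangle QGS ⇒ E = (5/6, -5/6)
3. W lies on line ST with SW:WT = 3:5 ⇒ W = (5/16, -5/16)
2·[GQT] = -2, 2·[WEG] = 25/48
[GQT]:[WEG] = -2:25/48 = -96/25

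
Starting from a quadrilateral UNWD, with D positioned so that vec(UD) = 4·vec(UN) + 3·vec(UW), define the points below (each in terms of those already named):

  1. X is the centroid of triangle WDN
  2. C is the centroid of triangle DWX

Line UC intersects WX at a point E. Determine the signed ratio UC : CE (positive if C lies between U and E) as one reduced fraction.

Assign U = (0, 0), N = (1, 0), W = (0, 1), D = (4, 3) — the answer is frame-independent, so this choice is without loss of generality.
1. X is the centroid of triangle WDN ⇒ X = (5/3, 4/3)
2. C is the centroid of triangle DWX ⇒ C = (17/9, 16/9)
line UC meets WX at E = (85/63, 80/63)
C = U + t·(E−U) with t = 7/5, so UC:CE = 7/5:-2/5

UC:CE = -7/2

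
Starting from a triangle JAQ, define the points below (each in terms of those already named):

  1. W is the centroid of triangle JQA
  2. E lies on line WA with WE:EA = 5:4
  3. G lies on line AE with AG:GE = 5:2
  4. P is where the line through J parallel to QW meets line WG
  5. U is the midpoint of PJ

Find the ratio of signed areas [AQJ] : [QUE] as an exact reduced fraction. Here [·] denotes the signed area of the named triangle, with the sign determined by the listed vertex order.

Set J = (0, 0), A = (1, 0), Q = (0, 1); any affine frame gives the same invariant.
1. W is the centroid of triangle JQA ⇒ W = (1/3, 1/3)
2. E lies on line WA with WE:EA = 5:4 ⇒ E = (19/27, 4/27)
3. G lies on line AE with AG:GE = 5:2 ⇒ G = (149/189, 20/189)
4. P is where the line through J parallel to QW meets line WG ⇒ P = (-1/3, 2/3)
5. U is the midpoint of PJ ⇒ U = (-1/6, 1/3)
2·[AQJ] = 1, 2·[QUE] = 11/18
[AQJ]:[QUE] = 1:11/18 = 18/11

[AQJ]:[QUE] = 18/11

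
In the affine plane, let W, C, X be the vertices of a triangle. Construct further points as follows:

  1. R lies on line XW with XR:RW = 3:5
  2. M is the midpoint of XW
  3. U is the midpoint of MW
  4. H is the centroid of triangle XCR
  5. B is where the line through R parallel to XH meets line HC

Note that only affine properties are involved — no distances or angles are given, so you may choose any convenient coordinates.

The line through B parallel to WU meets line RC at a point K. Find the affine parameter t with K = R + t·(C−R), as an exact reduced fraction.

t = -1/3

Assign W = (0, 0), C = (1, 0), X = (0, 1) — the answer is frame-independent, so this choice is without loss of generality.
1. R lies on line XW with XR:RW = 3:5 ⇒ R = (0, 5/8)
2. M is the midpoint of XW ⇒ M = (0, 1/2)
3. U is the midpoint of MW ⇒ U = (0, 1/4)
4. H is the centroid of triangle XCR ⇒ H = (1/3, 13/24)
5. B is where the line through R parallel to XH meets line HC ⇒ B = (-1/3, 13/12)
through B parallel to WU: direction (0, 1/4); meets RC at K = (-1/3, 5/6)
K = R + t·(C−R) with t = -1/3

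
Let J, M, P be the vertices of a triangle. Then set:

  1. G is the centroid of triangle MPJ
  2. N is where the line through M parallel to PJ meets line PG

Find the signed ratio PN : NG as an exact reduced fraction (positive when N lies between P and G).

PN:NG = -3/2

Work in coordinates with J = (0, 0), M = (1, 0), P = (0, 1).
1. G is the centroid of triangle MPJ ⇒ G = (1/3, 1/3)
2. N is where the line through M parallel to PJ meets line PG ⇒ N = (1, -1)
N = P + t·(G−P) with t = 3, so PN:NG = t:(1−t) = 3:-2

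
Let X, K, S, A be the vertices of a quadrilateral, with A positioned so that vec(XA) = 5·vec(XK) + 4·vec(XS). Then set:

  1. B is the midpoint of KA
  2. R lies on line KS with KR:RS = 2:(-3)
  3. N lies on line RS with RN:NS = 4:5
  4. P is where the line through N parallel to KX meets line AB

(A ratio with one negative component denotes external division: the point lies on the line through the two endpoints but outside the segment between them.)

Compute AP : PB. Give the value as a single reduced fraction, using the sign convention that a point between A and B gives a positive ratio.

Choose coordinates X = (0, 0), K = (1, 0), S = (0, 1), A = (5, 4).
1. B is the midpoint of KA ⇒ B = (3, 2)
2. R lies on line KS with KR:RS = 2:(-3) ⇒ R = (3, -2)
3. N lies on line RS with RN:NS = 4:5 ⇒ N = (5/3, -2/3)
4. P is where the line through N parallel to KX meets line AB ⇒ P = (1/3, -2/3)
P = A + t·(B−A) with t = 7/3, so AP:PB = t:(1−t) = 7/3:-4/3

AP:PB = -7/4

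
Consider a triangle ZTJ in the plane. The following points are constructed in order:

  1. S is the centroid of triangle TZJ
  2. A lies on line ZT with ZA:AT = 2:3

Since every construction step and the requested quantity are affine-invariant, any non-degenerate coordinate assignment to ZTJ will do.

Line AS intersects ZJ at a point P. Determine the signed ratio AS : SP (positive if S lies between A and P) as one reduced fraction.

Set Z = (0, 0), T = (1, 0), J = (0, 1); any affine frame gives the same invariant.
1. S is the centroid of triangle TZJ ⇒ S = (1/3, 1/3)
2. A lies on line ZT with ZA:AT = 2:3 ⇒ A = (2/5, 0)
line AS meets ZJ at P = (0, 2)
S = A + t·(P−A) with t = 1/6, so AS:SP = 1/6:5/6

AS:SP = 1/5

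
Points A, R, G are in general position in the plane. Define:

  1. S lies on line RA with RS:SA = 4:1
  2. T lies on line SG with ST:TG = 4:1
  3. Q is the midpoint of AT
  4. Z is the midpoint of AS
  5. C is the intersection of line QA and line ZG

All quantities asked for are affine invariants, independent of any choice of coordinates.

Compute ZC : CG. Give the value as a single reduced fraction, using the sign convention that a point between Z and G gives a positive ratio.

Choose coordinates A = (0, 0), R = (1, 0), G = (0, 1).
1. S lies on line RA with RS:SA = 4:1 ⇒ S = (1/5, 0)
2. T lies on line SG with ST:TG = 4:1 ⇒ T = (1/25, 4/5)
3. Q is the midpoint of AT ⇒ Q = (1/50, 2/5)
4. Z is the midpoint of AS ⇒ Z = (1/10, 0)
5. C is the intersection of line QA and line ZG ⇒ C = (1/30, 2/3)
C = Z + t·(G−Z) with t = 2/3, so ZC:CG = t:(1−t) = 2/3:1/3

ZC:CG = 2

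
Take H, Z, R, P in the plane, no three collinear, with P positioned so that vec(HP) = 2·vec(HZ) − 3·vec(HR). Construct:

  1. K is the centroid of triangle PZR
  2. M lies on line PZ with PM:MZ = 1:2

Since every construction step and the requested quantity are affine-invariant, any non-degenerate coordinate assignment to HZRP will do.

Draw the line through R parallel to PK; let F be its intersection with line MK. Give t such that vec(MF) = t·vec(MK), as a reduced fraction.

Set H = (0, 0), Z = (1, 0), R = (0, 1), P = (2, -3); any affine frame gives the same invariant.
1. K is the centroid of triangle PZR ⇒ K = (1, -2/3)
2. M lies on line PZ with PM:MZ = 1:2 ⇒ M = (5/3, -2)
through R parallel to PK: direction (-1, 7/3); meets MK at F = (-1, 10/3)
F = M + t·(K−M) with t = 4

t = 4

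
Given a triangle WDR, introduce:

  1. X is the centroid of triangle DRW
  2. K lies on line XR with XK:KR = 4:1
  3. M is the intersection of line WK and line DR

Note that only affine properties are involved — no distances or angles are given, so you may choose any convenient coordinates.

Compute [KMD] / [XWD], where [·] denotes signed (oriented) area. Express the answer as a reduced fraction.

[KMD]:[XWD] = -13/70

Assign W = (0, 0), D = (1, 0), R = (0, 1) — the answer is frame-independent, so this choice is without loss of generality.
1. X is the centroid of triangle DRW ⇒ X = (1/3, 1/3)
2. K lies on line XR with XK:KR = 4:1 ⇒ K = (1/15, 13/15)
3. M is the intersection of line WK and line DR ⇒ M = (1/14, 13/14)
2·[KMD] = -13/210, 2·[XWD] = 1/3
[KMD]:[XWD] = -13/210:1/3 = -13/70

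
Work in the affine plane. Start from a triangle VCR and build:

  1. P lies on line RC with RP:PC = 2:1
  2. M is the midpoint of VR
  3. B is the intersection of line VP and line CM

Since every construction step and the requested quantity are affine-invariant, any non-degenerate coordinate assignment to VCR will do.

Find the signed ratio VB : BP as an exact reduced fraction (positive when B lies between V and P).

VB:BP = 3

Work in coordinates with V = (0, 0), C = (1, 0), R = (0, 1).
1. P lies on line RC with RP:PC = 2:1 ⇒ P = (2/3, 1/3)
2. M is the midpoint of VR ⇒ M = (0, 1/2)
3. B is the intersection of line VP and line CM ⇒ B = (1/2, 1/4)
B = V + t·(P−V) with t = 3/4, so VB:BP = t:(1−t) = 3/4:1/4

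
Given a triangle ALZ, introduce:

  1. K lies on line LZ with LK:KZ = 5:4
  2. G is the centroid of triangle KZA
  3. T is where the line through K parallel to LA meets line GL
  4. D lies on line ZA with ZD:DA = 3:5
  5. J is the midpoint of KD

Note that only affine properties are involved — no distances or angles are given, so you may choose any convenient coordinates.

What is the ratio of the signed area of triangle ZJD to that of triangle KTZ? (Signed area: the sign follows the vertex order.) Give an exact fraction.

[ZJD]:[KTZ] = 21/40

Choose coordinates A = (0, 0), L = (1, 0), Z = (0, 1).
1. K lies on line LZ with LK:KZ = 5:4 ⇒ K = (4/9, 5/9)
2. G is the centroid of triangle KZA ⇒ G = (4/27, 14/27)
3. T is where the line through K parallel to LA meets line GL ⇒ T = (11/126, 5/9)
4. D lies on line ZA with ZD:DA = 3:5 ⇒ D = (0, 5/8)
5. J is the midpoint of KD ⇒ J = (2/9, 85/144)
2·[ZJD] = -1/12, 2·[KTZ] = -10/63
[ZJD]:[KTZ] = -1/12:-10/63 = 21/40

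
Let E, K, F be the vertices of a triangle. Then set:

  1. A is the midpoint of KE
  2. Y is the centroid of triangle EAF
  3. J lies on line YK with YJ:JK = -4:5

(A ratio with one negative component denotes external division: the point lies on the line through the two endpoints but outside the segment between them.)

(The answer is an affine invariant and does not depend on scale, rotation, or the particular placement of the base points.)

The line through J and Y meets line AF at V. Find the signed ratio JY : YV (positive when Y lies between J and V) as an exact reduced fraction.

JY:YV = 16

Set E = (0, 0), K = (1, 0), F = (0, 1); any affine frame gives the same invariant.
1. A is the midpoint of KE ⇒ A = (1/2, 0)
2. Y is the centroid of triangle EAF ⇒ Y = (1/6, 1/3)
3. J lies on line YK with YJ:JK = -4:5 ⇒ J = (-19/6, 5/3)
line JY meets AF at V = (3/8, 1/4)
Y = J + t·(V−J) with t = 16/17, so JY:YV = 16/17:1/17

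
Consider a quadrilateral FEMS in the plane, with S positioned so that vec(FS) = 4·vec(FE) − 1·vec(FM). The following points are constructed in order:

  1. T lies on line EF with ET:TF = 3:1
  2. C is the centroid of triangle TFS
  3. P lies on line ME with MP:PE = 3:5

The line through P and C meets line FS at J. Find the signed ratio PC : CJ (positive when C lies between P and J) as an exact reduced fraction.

PC:CJ = 67/2

Set F = (0, 0), E = (1, 0), M = (0, 1), S = (4, -1); any affine frame gives the same invariant.
1. T lies on line EF with ET:TF = 3:1 ⇒ T = (1/4, 0)
2. C is the centroid of triangle TFS ⇒ C = (17/12, -1/3)
3. P lies on line ME with MP:PE = 3:5 ⇒ P = (3/8, 5/8)
line PC meets FS at J = (97/67, -97/268)
C = P + t·(J−P) with t = 67/69, so PC:CJ = 67/69:2/69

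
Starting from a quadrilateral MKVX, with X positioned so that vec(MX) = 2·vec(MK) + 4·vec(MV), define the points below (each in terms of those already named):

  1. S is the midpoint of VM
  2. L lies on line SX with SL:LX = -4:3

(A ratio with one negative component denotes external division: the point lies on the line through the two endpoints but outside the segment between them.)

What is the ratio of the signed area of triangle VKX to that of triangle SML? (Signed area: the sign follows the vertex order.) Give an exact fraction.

[VKX]:[SML] = 5/4

Set M = (0, 0), K = (1, 0), V = (0, 1), X = (2, 4); any affine frame gives the same invariant.
1. S is the midpoint of VM ⇒ S = (0, 1/2)
2. L lies on line SX with SL:LX = -4:3 ⇒ L = (8, 29/2)
2·[VKX] = 5, 2·[SML] = 4
[VKX]:[SML] = 5:4 = 5/4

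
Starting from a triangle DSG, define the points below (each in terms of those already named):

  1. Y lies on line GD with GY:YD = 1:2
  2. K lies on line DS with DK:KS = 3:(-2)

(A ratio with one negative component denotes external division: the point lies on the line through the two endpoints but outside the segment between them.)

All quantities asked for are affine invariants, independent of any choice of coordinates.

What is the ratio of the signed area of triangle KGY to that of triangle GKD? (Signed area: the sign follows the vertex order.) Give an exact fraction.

[KGY]:[GKD] = -1/3

Assign D = (0, 0), S = (1, 0), G = (0, 1) — the answer is frame-independent, so this choice is without loss of generality.
1. Y lies on line GD with GY:YD = 1:2 ⇒ Y = (0, 2/3)
2. K lies on line DS with DK:KS = 3:(-2) ⇒ K = (3, 0)
2·[KGY] = 1, 2·[GKD] = -3
[KGY]:[GKD] = 1:-3 = -1/3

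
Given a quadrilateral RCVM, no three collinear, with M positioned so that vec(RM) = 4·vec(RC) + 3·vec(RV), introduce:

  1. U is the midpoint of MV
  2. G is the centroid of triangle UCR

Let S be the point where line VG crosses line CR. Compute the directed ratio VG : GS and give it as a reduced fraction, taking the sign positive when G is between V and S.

Set R = (0, 0), C = (1, 0), V = (0, 1), M = (4, 3); any affine frame gives the same invariant.
1. U is the midpoint of MV ⇒ U = (2, 2)
2. G is the centroid of triangle UCR ⇒ G = (1, 2/3)
line VG meets CR at S = (3, 0)
G = V + t·(S−V) with t = 1/3, so VG:GS = 1/3:2/3

VG:GS = 1/2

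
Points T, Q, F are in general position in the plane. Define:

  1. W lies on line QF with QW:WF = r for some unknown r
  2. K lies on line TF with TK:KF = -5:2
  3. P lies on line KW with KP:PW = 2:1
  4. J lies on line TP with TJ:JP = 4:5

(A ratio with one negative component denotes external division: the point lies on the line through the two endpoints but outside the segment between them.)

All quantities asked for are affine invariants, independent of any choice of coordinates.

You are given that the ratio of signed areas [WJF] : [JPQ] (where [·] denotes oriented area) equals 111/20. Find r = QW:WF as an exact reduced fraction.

Assign T = (0, 0), Q = (1, 0), F = (0, 1) — the answer is frame-independent, so this choice is without loss of generality.
1. With QW:WF = r, write λ = r/(r+1) so W = Q + λ·(F−Q); W is affine-linear in λ
2. K lies on line TF with TK:KF = -5:2 ⇒ K = (0, 5/3)
3. P lies on line KW with KP:PW = 2:1 ⇒ P is an affine combination of earlier points and hence also affine-linear in λ
4. J lies on line TP with TJ:JP = 4:5 ⇒ J is an affine combination of earlier points and hence also affine-linear in λ
Every point depending on W is an affine combination of W and λ-independent points, so each such coordinate is linear in λ; the λ² term in each signed area is a multiple of (F−Q)×(F−Q) = 0, so 2·[WJF] and 2·[JPQ] are each linear in λ. Evaluating at λ=0 and λ=1:
  2·[WJF] = 37/81·λ − 37/81,   2·[JPQ] = -10/27·λ − 25/81
So [WJF]:[JPQ] = (37/81·λ − 37/81) / (-10/27·λ − 25/81). Setting this equal to 111/20:
  37/81·λ − 37/81 = 111/20·(-10/27·λ − 25/81)  ⇒  λ = -1/2
Then r = λ/(1−λ) = (-1/2)/(3/2) = -1/3. Check: with r = -1/3, W = (3/2, -1/2) and [WJF]:[JPQ] = 111/20 as required.

r = -1/3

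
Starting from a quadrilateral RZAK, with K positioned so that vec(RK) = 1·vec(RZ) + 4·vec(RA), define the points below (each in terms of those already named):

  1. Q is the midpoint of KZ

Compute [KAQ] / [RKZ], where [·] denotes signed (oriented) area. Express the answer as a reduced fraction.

[KAQ]:[RKZ] = -1/2

Set R = (0, 0), Z = (1, 0), A = (0, 1), K = (1, 4); any affine frame gives the same invariant.
1. Q is the midpoint of KZ ⇒ Q = (1, 2)
2·[KAQ] = 2, 2·[RKZ] = -4
[KAQ]:[RKZ] = 2:-4 = -1/2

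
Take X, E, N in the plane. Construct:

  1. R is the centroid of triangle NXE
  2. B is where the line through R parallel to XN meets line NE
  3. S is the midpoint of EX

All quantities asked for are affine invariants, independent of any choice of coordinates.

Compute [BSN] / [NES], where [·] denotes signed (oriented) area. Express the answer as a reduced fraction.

Choose coordinates X = (0, 0), E = (1, 0), N = (0, 1).
1. R is the centroid of triangle NXE ⇒ R = (1/3, 1/3)
2. B is where the line through R parallel to XN meets line NE ⇒ B = (1/3, 2/3)
3. S is the midpoint of EX ⇒ S = (1/2, 0)
2·[BSN] = -1/6, 2·[NES] = -1/2
[BSN]:[NES] = -1/6:-1/2 = 1/3

[BSN]:[NES] = 1/3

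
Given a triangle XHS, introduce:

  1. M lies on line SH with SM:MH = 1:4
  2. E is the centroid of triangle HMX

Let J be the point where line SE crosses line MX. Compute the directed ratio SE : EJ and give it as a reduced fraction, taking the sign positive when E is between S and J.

SE:EJ = -7/4

Choose coordinates X = (0, 0), H = (1, 0), S = (0, 1).
1. M lies on line SH with SM:MH = 1:4 ⇒ M = (1/5, 4/5)
2. E is the centroid of triangle HMX ⇒ E = (2/5, 4/15)
line SE meets MX at J = (6/35, 24/35)
E = S + t·(J−S) with t = 7/3, so SE:EJ = 7/3:-4/3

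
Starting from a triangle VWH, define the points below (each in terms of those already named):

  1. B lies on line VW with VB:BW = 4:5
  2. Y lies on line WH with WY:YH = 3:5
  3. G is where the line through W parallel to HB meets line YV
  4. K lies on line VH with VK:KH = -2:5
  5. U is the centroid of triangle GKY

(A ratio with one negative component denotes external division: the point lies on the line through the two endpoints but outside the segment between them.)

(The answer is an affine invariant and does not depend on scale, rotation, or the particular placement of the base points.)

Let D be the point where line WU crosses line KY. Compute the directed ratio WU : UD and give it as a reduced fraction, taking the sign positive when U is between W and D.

WU:UD = 161/10

Set V = (0, 0), W = (1, 0), H = (0, 1); any affine frame gives the same invariant.
1. B lies on line VW with VB:BW = 4:5 ⇒ B = (4/9, 0)
2. Y lies on line WH with WY:YH = 3:5 ⇒ Y = (5/8, 3/8)
3. G is where the line through W parallel to HB meets line YV ⇒ G = (15/19, 9/19)
4. K lies on line VH with VK:KH = -2:5 ⇒ K = (0, -2/3)
5. U is the centroid of triangle GKY ⇒ U = (215/456, 83/1368)
line WU meets KY at D = (565/1288, 83/1288)
U = W + t·(D−W) with t = 161/171, so WU:UD = 161/171:10/171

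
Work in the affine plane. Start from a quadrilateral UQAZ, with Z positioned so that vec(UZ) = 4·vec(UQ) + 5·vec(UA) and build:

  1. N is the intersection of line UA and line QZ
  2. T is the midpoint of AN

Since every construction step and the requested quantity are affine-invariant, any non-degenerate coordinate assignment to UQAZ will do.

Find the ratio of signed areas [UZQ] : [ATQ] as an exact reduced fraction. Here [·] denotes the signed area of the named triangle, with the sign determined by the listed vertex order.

[UZQ]:[ATQ] = -15/4

Choose coordinates U = (0, 0), Q = (1, 0), A = (0, 1), Z = (4, 5).
1. N is the intersection of line UA and line QZ ⇒ N = (0, -5/3)
2. T is the midpoint of AN ⇒ T = (0, -1/3)
2·[UZQ] = -5, 2·[ATQ] = 4/3
[UZQ]:[ATQ] = -5:4/3 = -15/4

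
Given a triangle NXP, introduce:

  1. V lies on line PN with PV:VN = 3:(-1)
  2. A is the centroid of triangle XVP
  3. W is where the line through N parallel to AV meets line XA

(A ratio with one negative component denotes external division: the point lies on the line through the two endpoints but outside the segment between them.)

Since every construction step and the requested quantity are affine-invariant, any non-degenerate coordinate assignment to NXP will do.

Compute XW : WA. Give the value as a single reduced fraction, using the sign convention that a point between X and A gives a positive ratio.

Choose coordinates N = (0, 0), X = (1, 0), P = (0, 1).
1. V lies on line PN with PV:VN = 3:(-1) ⇒ V = (0, -1/2)
2. A is the centroid of triangle XVP ⇒ A = (1/3, 1/6)
3. W is where the line through N parallel to AV meets line XA ⇒ W = (1/9, 2/9)
W = X + t·(A−X) with t = 4/3, so XW:WA = t:(1−t) = 4/3:-1/3

XW:WA = -4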